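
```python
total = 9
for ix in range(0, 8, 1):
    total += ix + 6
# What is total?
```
Trace:
  total=9
  total=15, ix=0
  total=22, ix=1
  total=30, ix=2
  total=39, ix=3
  total=49, ix=4
  total=60, ix=5
  total=72, ix=6
  total=85, ix=7

Final answer: 85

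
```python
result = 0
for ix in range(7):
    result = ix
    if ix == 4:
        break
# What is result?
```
Trace:
  result=0
  result=0, ix=0
  result=1, ix=1
  result=2, ix=2
  result=3, ix=3
  result=4, ix=4

Final answer: 4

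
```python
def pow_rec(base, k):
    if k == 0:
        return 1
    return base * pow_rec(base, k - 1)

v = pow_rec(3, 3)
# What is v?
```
Call trace:
pow_rec(base=3, k=3)
  pow_rec(base=3, k=2)
    pow_rec(base=3, k=1)
      pow_rec(base=3, k=0)
      -> return 1
    -> return 3
  -> return 9
-> return 27

Final answer: 27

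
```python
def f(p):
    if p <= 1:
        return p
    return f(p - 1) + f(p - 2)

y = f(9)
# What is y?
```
Call trace (a repeated sub-call is expanded the first time; later identical calls just restate its return value):
f(p=9)
  f(p=8)
    f(p=7)
      f(p=6)
        f(p=5)
          f(p=4)
            f(p=3)
              f(p=2)
                f(p=1)
                -> return 1
                f(p=0)
                -> return 0
              -> return 1
              f(p=1)
              -> return 1
            -> return 2
            f(p=2) -> return 1  (same call as traced above)
          -> return 3
          f(p=3) -> return 2  (same call as traced above)
        -> return 5
        f(p=4) -> return 3  (same call as traced above)
      -> return 8
      f(p=5) -> return 5  (same call as traced above)
    -> return 13
    f(p=6) -> return 8  (same call as traced above)
  -> return 21
  f(p=7) -> return 13  (same call as traced above)
-> return 34

Final answer: 34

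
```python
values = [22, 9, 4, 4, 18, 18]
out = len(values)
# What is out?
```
Trace:
  values=[22, 9, 4, 4, 18, 18]
  values=[22, 9, 4, 4, 18, 18], out=6

Final answer: 6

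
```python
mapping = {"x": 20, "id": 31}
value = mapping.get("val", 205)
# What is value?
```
Trace:
  mapping={'x': 20, 'id': 31}
  mapping={'x': 20, 'id': 31}, value=205

Final answer: 205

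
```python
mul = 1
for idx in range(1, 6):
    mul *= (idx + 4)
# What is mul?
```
Trace:
  mul=1
  mul=5, idx=1
  mul=30, idx=2
  mul=210, idx=3
  mul=1680, idx=4
  mul=15120, idx=5

Final answer: 15120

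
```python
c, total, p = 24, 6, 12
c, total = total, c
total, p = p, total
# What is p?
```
Trace:
  c=24, total=6, p=12
  c=6, total=24, p=12
  c=6, total=12, p=24

Final answer: 24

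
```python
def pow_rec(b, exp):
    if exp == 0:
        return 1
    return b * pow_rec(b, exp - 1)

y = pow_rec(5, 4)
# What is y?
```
Call trace:
pow_rec(b=5, exp=4)
  pow_rec(b=5, exp=3)
    pow_rec(b=5, exp=2)
      pow_rec(b=5, exp=1)
        pow_rec(b=5, exp=0)
        -> return 1
      -> return 5
    -> return 25
  -> return 125
-> return 625

Final answer: 625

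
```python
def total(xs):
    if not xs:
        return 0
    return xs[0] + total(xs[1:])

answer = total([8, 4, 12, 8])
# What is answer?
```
Call trace:
total(xs=[8, 4, 12, 8])
  total(xs=[4, 12, 8])
    total(xs=[12, 8])
      total(xs=[8])
        total(xs=[])
        -> return 0
      -> return 8
    -> return 20
  -> return 24
-> return 32

Final answer: 32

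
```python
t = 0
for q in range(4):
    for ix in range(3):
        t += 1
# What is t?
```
Trace:
  t=0
  t=1, q=0, ix=0
  t=2, q=0, ix=1
  t=3, q=0, ix=2
  t=4, q=1, ix=0
  t=5, q=1, ix=1
  t=6, q=1, ix=2
  t=7, q=2, ix=0
  t=8, q=2, ix=1
  t=9, q=2, ix=2
  t=10, q=3, ix=0
  t=11, q=3, ix=1
  t=12, q=3, ix=2

Final answer: 12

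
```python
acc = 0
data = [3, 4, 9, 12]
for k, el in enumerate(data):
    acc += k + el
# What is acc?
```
Trace:
  acc=0
  acc=3, k=0, el=3
  acc=8, k=1, el=4
  acc=19, k=2, el=9
  acc=34, k=3, el=12

Final answer: 34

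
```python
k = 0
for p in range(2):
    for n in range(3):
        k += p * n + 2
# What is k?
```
Trace:
  k=0
  k=2, p=0, n=0
  k=4, p=0, n=1
  k=6, p=0, n=2
  k=8, p=1, n=0
  k=11, p=1, n=1
  k=15, p=1, n=2

Final answer: 15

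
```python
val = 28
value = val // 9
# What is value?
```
Trace:
  val=28
  val=28, value=3

Final answer: 3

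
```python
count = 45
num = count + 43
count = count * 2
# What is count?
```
Trace:
  count=45
  count=45, num=88
  count=90, num=88

Final answer: 90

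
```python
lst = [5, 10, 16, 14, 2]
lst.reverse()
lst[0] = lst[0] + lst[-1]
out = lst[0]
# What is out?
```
Trace:
  lst=[5, 10, 16, 14, 2]
  lst=[2, 14, 16, 10, 5]
  lst=[7, 14, 16, 10, 5]
  lst=[7, 14, 16, 10, 5], out=7

Final answer: 7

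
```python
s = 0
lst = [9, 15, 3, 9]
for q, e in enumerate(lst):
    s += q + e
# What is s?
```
Trace:
  s=0
  s=9, q=0, e=9
  s=25, q=1, e=15
  s=30, q=2, e=3
  s=42, q=3, e=9

Final answer: 42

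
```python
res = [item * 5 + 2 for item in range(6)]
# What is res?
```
Trace:
  item=0
  item=1
  item=2
  item=3
  item=4
  item=5
  res=[2, 7, 12, 17, 22, 27]

Final answer: [2, 7, 12, 17, 22, 27]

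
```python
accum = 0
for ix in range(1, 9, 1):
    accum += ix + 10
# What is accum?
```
Trace:
  accum=0
  accum=11, ix=1
  accum=23, ix=2
  accum=36, ix=3
  accum=50, ix=4
  accum=65, ix=5
  accum=81, ix=6
  accum=98, ix=7
  accum=116, ix=8

Final answer: 116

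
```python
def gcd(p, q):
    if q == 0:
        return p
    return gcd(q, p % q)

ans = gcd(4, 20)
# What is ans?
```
Call trace:
gcd(p=4, q=20)
  gcd(p=20, q=4)
    gcd(p=4, q=0)
    -> return 4
  -> return 4
-> return 4

Final answer: 4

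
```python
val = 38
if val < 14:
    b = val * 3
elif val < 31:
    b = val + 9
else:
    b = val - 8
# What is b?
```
Trace:
  val=38
  val=38, b=30

Final answer: 30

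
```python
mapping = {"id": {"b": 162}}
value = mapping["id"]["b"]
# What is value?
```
Trace:
  mapping={'id': {'b': 162}}
  mapping={'id': {'b': 162}}, value=162

Final answer: 162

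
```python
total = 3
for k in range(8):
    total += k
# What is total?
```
Trace:
  total=3
  total=3, k=0
  total=4, k=1
  total=6, k=2
  total=9, k=3
  total=13, k=4
  total=18, k=5
  total=24, k=6
  total=31, k=7

Final answer: 31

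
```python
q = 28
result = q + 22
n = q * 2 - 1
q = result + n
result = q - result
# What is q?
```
Trace:
  q=28
  q=28, result=50
  q=28, result=50, n=55
  q=105, result=50, n=55
  q=105, result=55, n=55

Final answer: 105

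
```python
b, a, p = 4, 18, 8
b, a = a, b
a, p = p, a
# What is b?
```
Trace:
  b=4, a=18, p=8
  b=18, a=4, p=8
  b=18, a=8, p=4

Final answer: 18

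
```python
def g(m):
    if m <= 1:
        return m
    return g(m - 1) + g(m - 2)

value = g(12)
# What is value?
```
Call trace (a repeated sub-call is expanded the first time; later identical calls just restate its return value):
g(m=12)
  g(m=11)
    g(m=10)
      g(m=9)
        g(m=8)
          g(m=7)
            g(m=6)
              g(m=5)
                g(m=4)
                  g(m=3)
                    g(m=2)
                      g(m=1)
                      -> return 1
                      g(m=0)
                      -> return 0
                    -> return 1
                    g(m=1)
                    -> return 1
                  -> return 2
                  g(m=2) -> return 1  (same call as traced above)
                -> return 3
                g(m=3) -> return 2  (same call as traced above)
              -> return 5
              g(m=4) -> return 3  (same call as traced above)
            -> return 8
            g(m=5) -> return 5  (same call as traced above)
          -> return 13
          g(m=6) -> return 8  (same call as traced above)
        -> return 21
        g(m=7) -> return 13  (same call as traced above)
      -> return 34
      g(m=8) -> return 21  (same call as traced above)
    -> return 55
    g(m=9) -> return 34  (same call as traced above)
  -> return 89
  g(m=10) -> return 55  (same call as traced above)
-> return 144

Final answer: 144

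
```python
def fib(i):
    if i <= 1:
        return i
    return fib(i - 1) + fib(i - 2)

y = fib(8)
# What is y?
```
Call trace (a repeated sub-call is expanded the first time; later identical calls just restate its return value):
fib(i=8)
  fib(i=7)
    fib(i=6)
      fib(i=5)
        fib(i=4)
          fib(i=3)
            fib(i=2)
              fib(i=1)
              -> return 1
              fib(i=0)
              -> return 0
            -> return 1
            fib(i=1)
            -> return 1
          -> return 2
          fib(i=2) -> return 1  (same call as traced above)
        -> return 3
        fib(i=3) -> return 2  (same call as traced above)
      -> return 5
      fib(i=4) -> return 3  (same call as traced above)
    -> return 8
    fib(i=5) -> return 5  (same call as traced above)
  -> return 13
  fib(i=6) -> return 8  (same call as traced above)
-> return 21

Final answer: 21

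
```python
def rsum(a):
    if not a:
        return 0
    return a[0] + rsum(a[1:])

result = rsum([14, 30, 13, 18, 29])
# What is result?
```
Call trace:
rsum(a=[14, 30, 13, 18, 29])
  rsum(a=[30, 13, 18, 29])
    rsum(a=[13, 18, 29])
      rsum(a=[18, 29])
        rsum(a=[29])
          rsum(a=[])
          -> return 0
        -> return 29
      -> return 47
    -> return 60
  -> return 90
-> return 104

Final answer: 104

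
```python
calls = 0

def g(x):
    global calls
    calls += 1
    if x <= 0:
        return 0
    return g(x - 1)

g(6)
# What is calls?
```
Call trace:
g(x=6)
  g(x=5)
    g(x=4)
      g(x=3)
        g(x=2)
          g(x=1)
            g(x=0)
            -> return 0
          -> return 0
        -> return 0
      -> return 0
    -> return 0
  -> return 0
-> return 0

calls is incremented once per call. g is entered once for each x = 6, 5, 4, 3, 2, 1, 0 (the x <= 0 call returns without recursing), i.e. 6 + 1 calls.
calls = 7

Final answer: 7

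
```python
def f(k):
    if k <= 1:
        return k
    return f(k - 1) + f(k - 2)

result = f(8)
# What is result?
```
Call trace (a repeated sub-call is expanded the first time; later identical calls just restate its return value):
f(k=8)
  f(k=7)
    f(k=6)
      f(k=5)
        f(k=4)
          f(k=3)
            f(k=2)
              f(k=1)
              -> return 1
              f(k=0)
              -> return 0
            -> return 1
            f(k=1)
            -> return 1
          -> return 2
          f(k=2) -> return 1  (same call as traced above)
        -> return 3
        f(k=3) -> return 2  (same call as traced above)
      -> return 5
      f(k=4) -> return 3  (same call as traced above)
    -> return 8
    f(k=5) -> return 5  (same call as traced above)
  -> return 13
  f(k=6) -> return 8  (same call as traced above)
-> return 21

Final answer: 21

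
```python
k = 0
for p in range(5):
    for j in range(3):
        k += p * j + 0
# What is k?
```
Trace:
  k=0
  k=0, p=0, j=0
  k=0, p=0, j=1
  k=0, p=0, j=2
  k=0, p=1, j=0
  k=1, p=1, j=1
  k=3, p=1, j=2
  k=3, p=2, j=0
  k=5, p=2, j=1
  k=9, p=2, j=2
  k=9, p=3, j=0
  k=12, p=3, j=1
  k=18, p=3, j=2
  k=18, p=4, j=0
  k=22, p=4, j=1
  k=30, p=4, j=2

Final answer: 30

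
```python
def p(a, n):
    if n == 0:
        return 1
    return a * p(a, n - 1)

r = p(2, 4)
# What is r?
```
Call trace:
p(a=2, n=4)
  p(a=2, n=3)
    p(a=2, n=2)
      p(a=2, n=1)
        p(a=2, n=0)
        -> return 1
      -> return 2
    -> return 4
  -> return 8
-> return 16

Final answer: 16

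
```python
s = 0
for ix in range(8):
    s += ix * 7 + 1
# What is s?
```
Trace:
  s=0
  s=1, ix=0
  s=9, ix=1
  s=24, ix=2
  s=46, ix=3
  s=75, ix=4
  s=111, ix=5
  s=154, ix=6
  s=204, ix=7

Final answer: 204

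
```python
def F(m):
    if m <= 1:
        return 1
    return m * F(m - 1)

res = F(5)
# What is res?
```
Call trace:
F(m=5)
  F(m=4)
    F(m=3)
      F(m=2)
        F(m=1)
        -> return 1
      -> return 2
    -> return 6
  -> return 24
-> return 120

Final answer: 120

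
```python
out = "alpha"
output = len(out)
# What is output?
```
Trace:
  out='alpha'
  out='alpha', output=5

Final answer: 5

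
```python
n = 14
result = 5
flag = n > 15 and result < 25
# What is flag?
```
Trace:
  n=14
  n=14, result=5
  n=14, result=5, flag=False

Final answer: False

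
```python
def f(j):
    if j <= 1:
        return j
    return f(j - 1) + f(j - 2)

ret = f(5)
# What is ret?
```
Call trace (a repeated sub-call is expanded the first time; later identical calls just restate its return value):
f(j=5)
  f(j=4)
    f(j=3)
      f(j=2)
        f(j=1)
        -> return 1
        f(j=0)
        -> return 0
      -> return 1
      f(j=1)
      -> return 1
    -> return 2
    f(j=2) -> return 1  (same call as traced above)
  -> return 3
  f(j=3) -> return 2  (same call as traced above)
-> return 5

Final answer: 5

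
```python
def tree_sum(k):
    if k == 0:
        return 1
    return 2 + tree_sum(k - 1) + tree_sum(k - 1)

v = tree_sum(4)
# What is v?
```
Call trace (a repeated sub-call is expanded the first time; later identical calls just restate its return value):
tree_sum(k=4)
  tree_sum(k=3)
    tree_sum(k=2)
      tree_sum(k=1)
        tree_sum(k=0)
        -> return 1
        tree_sum(k=0)
        -> return 1
      -> return 4
      tree_sum(k=1) -> return 4  (same call as traced above)
    -> return 10
    tree_sum(k=2) -> return 10  (same call as traced above)
  -> return 22
  tree_sum(k=3) -> return 22  (same call as traced above)
-> return 46

Final answer: 46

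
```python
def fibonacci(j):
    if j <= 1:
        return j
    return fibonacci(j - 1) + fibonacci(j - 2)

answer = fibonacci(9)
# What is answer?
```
Call trace (a repeated sub-call is expanded the first time; later identical calls just restate its return value):
fibonacci(j=9)
  fibonacci(j=8)
    fibonacci(j=7)
      fibonacci(j=6)
        fibonacci(j=5)
          fibonacci(j=4)
            fibonacci(j=3)
              fibonacci(j=2)
                fibonacci(j=1)
                -> return 1
                fibonacci(j=0)
                -> return 0
              -> return 1
              fibonacci(j=1)
              -> return 1
            -> return 2
            fibonacci(j=2) -> return 1  (same call as traced above)
          -> return 3
          fibonacci(j=3) -> return 2  (same call as traced above)
        -> return 5
        fibonacci(j=4) -> return 3  (same call as traced above)
      -> return 8
      fibonacci(j=5) -> return 5  (same call as traced above)
    -> return 13
    fibonacci(j=6) -> return 8  (same call as traced above)
  -> return 21
  fibonacci(j=7) -> return 13  (same call as traced above)
-> return 34

Final answer: 34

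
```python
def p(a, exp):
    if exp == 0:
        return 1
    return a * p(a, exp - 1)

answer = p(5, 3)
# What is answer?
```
Call trace:
p(a=5, exp=3)
  p(a=5, exp=2)
    p(a=5, exp=1)
      p(a=5, exp=0)
      -> return 1
    -> return 5
  -> return 25
-> return 125

Final answer: 125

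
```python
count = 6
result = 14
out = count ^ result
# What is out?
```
Trace:
  count=6
  count=6, result=14
  count=6, result=14, out=8

Final answer: 8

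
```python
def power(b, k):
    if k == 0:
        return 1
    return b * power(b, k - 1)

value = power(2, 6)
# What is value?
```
Call trace:
power(b=2, k=6)
  power(b=2, k=5)
    power(b=2, k=4)
      power(b=2, k=3)
        power(b=2, k=2)
          power(b=2, k=1)
            power(b=2, k=0)
            -> return 1
          -> return 2
        -> return 4
      -> return 8
    -> return 16
  -> return 32
-> return 64

Final answer: 64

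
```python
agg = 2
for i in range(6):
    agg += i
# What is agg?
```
Trace:
  agg=2
  agg=2, i=0
  agg=3, i=1
  agg=5, i=2
  agg=8, i=3
  agg=12, i=4
  agg=17, i=5

Final answer: 17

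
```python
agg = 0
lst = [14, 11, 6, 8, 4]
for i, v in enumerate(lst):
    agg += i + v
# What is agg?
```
Trace:
  agg=0
  agg=14, i=0, v=14
  agg=26, i=1, v=11
  agg=34, i=2, v=6
  agg=45, i=3, v=8
  agg=53, i=4, v=4

Final answer: 53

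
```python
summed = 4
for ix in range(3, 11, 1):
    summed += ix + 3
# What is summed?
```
Trace:
  summed=4
  summed=10, ix=3
  summed=17, ix=4
  summed=25, ix=5
  summed=34, ix=6
  summed=44, ix=7
  summed=55, ix=8
  summed=67, ix=9
  summed=80, ix=10

Final answer: 80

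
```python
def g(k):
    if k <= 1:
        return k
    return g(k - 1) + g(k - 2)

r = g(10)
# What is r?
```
Call trace (a repeated sub-call is expanded the first time; later identical calls just restate its return value):
g(k=10)
  g(k=9)
    g(k=8)
      g(k=7)
        g(k=6)
          g(k=5)
            g(k=4)
              g(k=3)
                g(k=2)
                  g(k=1)
                  -> return 1
                  g(k=0)
                  -> return 0
                -> return 1
                g(k=1)
                -> return 1
              -> return 2
              g(k=2) -> return 1  (same call as traced above)
            -> return 3
            g(k=3) -> return 2  (same call as traced above)
          -> return 5
          g(k=4) -> return 3  (same call as traced above)
        -> return 8
        g(k=5) -> return 5  (same call as traced above)
      -> return 13
      g(k=6) -> return 8  (same call as traced above)
    -> return 21
    g(k=7) -> return 13  (same call as traced above)
  -> return 34
  g(k=8) -> return 21  (same call as traced above)
-> return 55

Final answer: 55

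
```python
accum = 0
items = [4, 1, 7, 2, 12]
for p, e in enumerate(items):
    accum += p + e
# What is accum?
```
Trace:
  accum=0
  accum=4, p=0, e=4
  accum=6, p=1, e=1
  accum=15, p=2, e=7
  accum=20, p=3, e=2
  accum=36, p=4, e=12

Final answer: 36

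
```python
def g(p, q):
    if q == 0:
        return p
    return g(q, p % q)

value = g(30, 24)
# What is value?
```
Call trace:
g(p=30, q=24)
  g(p=24, q=6)
    g(p=6, q=0)
    -> return 6
  -> return 6
-> return 6

Final answer: 6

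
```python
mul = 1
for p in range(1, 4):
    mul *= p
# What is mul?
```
Trace:
  mul=1
  mul=1, p=1
  mul=2, p=2
  mul=6, p=3

Final answer: 6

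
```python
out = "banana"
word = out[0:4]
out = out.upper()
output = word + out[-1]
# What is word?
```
Trace:
  out='banana'
  out='banana', word='bana'
  out='BANANA', word='bana'
  out='BANANA', word='bana', output='banaA'

Final answer: 'bana'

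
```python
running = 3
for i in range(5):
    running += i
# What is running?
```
Trace:
  running=3
  running=3, i=0
  running=4, i=1
  running=6, i=2
  running=9, i=3
  running=13, i=4

Final answer: 13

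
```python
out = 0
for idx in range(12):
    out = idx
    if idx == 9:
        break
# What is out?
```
Trace:
  out=0
  out=0, idx=0
  out=1, idx=1
  out=2, idx=2
  out=3, idx=3
  out=4, idx=4
  out=5, idx=5
  out=6, idx=6
  out=7, idx=7
  out=8, idx=8
  out=9, idx=9

Final answer: 9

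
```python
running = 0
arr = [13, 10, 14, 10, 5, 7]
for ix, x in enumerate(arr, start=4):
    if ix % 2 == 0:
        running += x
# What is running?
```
Trace:
  running=0
  running=13, ix=4, x=13
  running=13, ix=5, x=10
  running=27, ix=6, x=14
  running=27, ix=7, x=10
  running=32, ix=8, x=5
  running=32, ix=9, x=7

Final answer: 32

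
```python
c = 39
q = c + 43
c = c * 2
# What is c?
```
Trace:
  c=39
  c=39, q=82
  c=78, q=82

Final answer: 78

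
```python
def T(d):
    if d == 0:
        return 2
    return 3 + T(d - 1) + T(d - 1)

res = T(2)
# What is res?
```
Call trace (a repeated sub-call is expanded the first time; later identical calls just restate its return value):
T(d=2)
  T(d=1)
    T(d=0)
    -> return 2
    T(d=0)
    -> return 2
  -> return 7
  T(d=1) -> return 7  (same call as traced above)
-> return 17

Final answer: 17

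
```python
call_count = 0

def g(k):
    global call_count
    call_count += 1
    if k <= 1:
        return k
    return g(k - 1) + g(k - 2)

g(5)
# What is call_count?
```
Call trace (a repeated sub-call is expanded the first time; later identical calls just restate its return value):
g(k=5)
  g(k=4)
    g(k=3)
      g(k=2)
        g(k=1)
        -> return 1
        g(k=0)
        -> return 0
      -> return 1
      g(k=1)
      -> return 1
    -> return 2
    g(k=2) -> return 1  (same call as traced above)
  -> return 3
  g(k=3) -> return 2  (same call as traced above)
-> return 5

call_count is incremented once per call, so count the calls in each subtree. Let C(k) = number of calls made by g(k).
C(0) = C(1) = 1 (base case, no recursion); C(k) = 1 + C(k - 1) + C(k - 2) otherwise.
C(2) = 1 + C(1) + C(0) = 1 + 1 + 1 = 3
C(3) = 1 + C(2) + C(1) = 1 + 3 + 1 = 5
C(4) = 1 + C(3) + C(2) = 1 + 5 + 3 = 9
C(5) = 1 + C(4) + C(3) = 1 + 9 + 5 = 15
call_count = C(5) = 15

Final answer: 15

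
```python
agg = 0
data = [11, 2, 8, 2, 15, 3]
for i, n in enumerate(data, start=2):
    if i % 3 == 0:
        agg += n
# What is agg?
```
Trace:
  agg=0
  agg=0, i=2, n=11
  agg=2, i=3, n=2
  agg=2, i=4, n=8
  agg=2, i=5, n=2
  agg=17, i=6, n=15
  agg=17, i=7, n=3

Final answer: 17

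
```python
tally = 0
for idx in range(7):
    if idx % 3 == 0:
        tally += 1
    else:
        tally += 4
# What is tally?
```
Trace:
  tally=0
  tally=1, idx=0
  tally=5, idx=1
  tally=9, idx=2
  tally=10, idx=3
  tally=14, idx=4
  tally=18, idx=5
  tally=19, idx=6

Final answer: 19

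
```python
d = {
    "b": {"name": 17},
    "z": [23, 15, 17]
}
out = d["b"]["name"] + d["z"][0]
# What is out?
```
Trace:
  d={'b': {'name': 17}, 'z': [23, 15, 17]}
  d={'b': {'name': 17}, 'z': [23, 15, 17]}, out=40

Final answer: 40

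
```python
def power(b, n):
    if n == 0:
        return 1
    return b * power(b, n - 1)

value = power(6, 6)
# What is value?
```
Call trace:
power(b=6, n=6)
  power(b=6, n=5)
    power(b=6, n=4)
      power(b=6, n=3)
        power(b=6, n=2)
          power(b=6, n=1)
            power(b=6, n=0)
            -> return 1
          -> return 6
        -> return 36
      -> return 216
    -> return 1296
  -> return 7776
-> return 46656

Final answer: 46656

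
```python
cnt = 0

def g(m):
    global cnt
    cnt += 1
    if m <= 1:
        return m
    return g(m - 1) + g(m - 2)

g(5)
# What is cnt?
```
Call trace (a repeated sub-call is expanded the first time; later identical calls just restate its return value):
g(m=5)
  g(m=4)
    g(m=3)
      g(m=2)
        g(m=1)
        -> return 1
        g(m=0)
        -> return 0
      -> return 1
      g(m=1)
      -> return 1
    -> return 2
    g(m=2) -> return 1  (same call as traced above)
  -> return 3
  g(m=3) -> return 2  (same call as traced above)
-> return 5

cnt is incremented once per call, so count the calls in each subtree. Let C(m) = number of calls made by g(m).
C(0) = C(1) = 1 (base case, no recursion); C(m) = 1 + C(m - 1) + C(m - 2) otherwise.
C(2) = 1 + C(1) + C(0) = 1 + 1 + 1 = 3
C(3) = 1 + C(2) + C(1) = 1 + 3 + 1 = 5
C(4) = 1 + C(3) + C(2) = 1 + 5 + 3 = 9
C(5) = 1 + C(4) + C(3) = 1 + 9 + 5 = 15
cnt = C(5) = 15

Final answer: 15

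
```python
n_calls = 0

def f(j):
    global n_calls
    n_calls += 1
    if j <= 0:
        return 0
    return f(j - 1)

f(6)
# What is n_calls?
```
Call trace:
f(j=6)
  f(j=5)
    f(j=4)
      f(j=3)
        f(j=2)
          f(j=1)
            f(j=0)
            -> return 0
          -> return 0
        -> return 0
      -> return 0
    -> return 0
  -> return 0
-> return 0

n_calls is incremented once per call. f is entered once for each j = 6, 5, 4, 3, 2, 1, 0 (the j <= 0 call returns without recursing), i.e. 6 + 1 calls.
n_calls = 7

Final answer: 7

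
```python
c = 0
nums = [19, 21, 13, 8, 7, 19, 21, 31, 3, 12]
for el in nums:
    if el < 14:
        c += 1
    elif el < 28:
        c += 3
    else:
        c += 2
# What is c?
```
Trace:
  c=0
  c=3, el=19
  c=6, el=21
  c=7, el=13
  c=8, el=8
  c=9, el=7
  c=12, el=19
  c=15, el=21
  c=17, el=31
  c=18, el=3
  c=19, el=12

Final answer: 19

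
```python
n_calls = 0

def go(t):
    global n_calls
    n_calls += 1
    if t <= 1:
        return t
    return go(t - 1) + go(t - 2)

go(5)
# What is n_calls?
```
Call trace (a repeated sub-call is expanded the first time; later identical calls just restate its return value):
go(t=5)
  go(t=4)
    go(t=3)
      go(t=2)
        go(t=1)
        -> return 1
        go(t=0)
        -> return 0
      -> return 1
      go(t=1)
      -> return 1
    -> return 2
    go(t=2) -> return 1  (same call as traced above)
  -> return 3
  go(t=3) -> return 2  (same call as traced above)
-> return 5

n_calls is incremented once per call, so count the calls in each subtree. Let C(t) = number of calls made by go(t).
C(0) = C(1) = 1 (base case, no recursion); C(t) = 1 + C(t - 1) + C(t - 2) otherwise.
C(2) = 1 + C(1) + C(0) = 1 + 1 + 1 = 3
C(3) = 1 + C(2) + C(1) = 1 + 3 + 1 = 5
C(4) = 1 + C(3) + C(2) = 1 + 5 + 3 = 9
C(5) = 1 + C(4) + C(3) = 1 + 9 + 5 = 15
n_calls = C(5) = 15

Final answer: 15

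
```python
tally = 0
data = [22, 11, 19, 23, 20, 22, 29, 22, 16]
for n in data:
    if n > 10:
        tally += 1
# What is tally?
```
Trace:
  tally=0
  tally=1, n=22
  tally=2, n=11
  tally=3, n=19
  tally=4, n=23
  tally=5, n=20
  tally=6, n=22
  tally=7, n=29
  tally=8, n=22
  tally=9, n=16

Final answer: 9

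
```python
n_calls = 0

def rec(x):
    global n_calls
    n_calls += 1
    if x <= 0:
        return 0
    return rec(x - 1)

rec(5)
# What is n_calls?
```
Call trace:
rec(x=5)
  rec(x=4)
    rec(x=3)
      rec(x=2)
        rec(x=1)
          rec(x=0)
          -> return 0
        -> return 0
      -> return 0
    -> return 0
  -> return 0
-> return 0

n_calls is incremented once per call. rec is entered once for each x = 5, 4, 3, 2, 1, 0 (the x <= 0 call returns without recursing), i.e. 5 + 1 calls.
n_calls = 6

Final answer: 6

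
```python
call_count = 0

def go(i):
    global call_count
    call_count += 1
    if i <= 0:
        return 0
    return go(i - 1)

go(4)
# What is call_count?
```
Call trace:
go(i=4)
  go(i=3)
    go(i=2)
      go(i=1)
        go(i=0)
        -> return 0
      -> return 0
    -> return 0
  -> return 0
-> return 0

call_count is incremented once per call. go is entered once for each i = 4, 3, 2, 1, 0 (the i <= 0 call returns without recursing), i.e. 4 + 1 calls.
call_count = 5

Final answer: 5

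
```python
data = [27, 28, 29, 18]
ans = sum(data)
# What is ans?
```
Trace:
  data=[27, 28, 29, 18]
  data=[27, 28, 29, 18], ans=102

Final answer: 102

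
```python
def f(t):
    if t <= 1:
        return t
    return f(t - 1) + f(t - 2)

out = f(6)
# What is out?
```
Call trace (a repeated sub-call is expanded the first time; later identical calls just restate its return value):
f(t=6)
  f(t=5)
    f(t=4)
      f(t=3)
        f(t=2)
          f(t=1)
          -> return 1
          f(t=0)
          -> return 0
        -> return 1
        f(t=1)
        -> return 1
      -> return 2
      f(t=2) -> return 1  (same call as traced above)
    -> return 3
    f(t=3) -> return 2  (same call as traced above)
  -> return 5
  f(t=4) -> return 3  (same call as traced above)
-> return 8

Final answer: 8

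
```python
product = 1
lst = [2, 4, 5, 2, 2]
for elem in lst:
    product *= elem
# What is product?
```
Trace:
  product=1
  product=2, elem=2
  product=8, elem=4
  product=40, elem=5
  product=80, elem=2
  product=160, elem=2

Final answer: 160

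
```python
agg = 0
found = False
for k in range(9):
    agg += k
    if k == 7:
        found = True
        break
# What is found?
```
Trace:
  agg=0
  agg=0, found=False
  agg=0, found=False, k=0
  agg=1, found=False, k=1
  agg=3, found=False, k=2
  agg=6, found=False, k=3
  agg=10, found=False, k=4
  agg=15, found=False, k=5
  agg=21, found=False, k=6
  agg=28, found=True, k=7

Final answer: True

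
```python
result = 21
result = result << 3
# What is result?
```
Trace:
  result=21
  result=168

Final answer: 168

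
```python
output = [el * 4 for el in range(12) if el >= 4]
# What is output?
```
Trace:
  el=0
  el=1
  el=2
  el=3
  el=4
  el=5
  el=6
  el=7
  el=8
  el=9
  el=10
  el=11
  output=[16, 20, 24, 28, 32, 36, 40, 44]

Final answer: [16, 20, 24, 28, 32, 36, 40, 44]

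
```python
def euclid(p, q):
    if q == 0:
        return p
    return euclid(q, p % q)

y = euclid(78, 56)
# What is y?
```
Call trace:
euclid(p=78, q=56)
  euclid(p=56, q=22)
    euclid(p=22, q=12)
      euclid(p=12, q=10)
        euclid(p=10, q=2)
          euclid(p=2, q=0)
          -> return 2
        -> return 2
      -> return 2
    -> return 2
  -> return 2
-> return 2

Final answer: 2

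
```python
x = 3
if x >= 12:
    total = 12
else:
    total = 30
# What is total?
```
Trace:
  x=3
  x=3, total=30

Final answer: 30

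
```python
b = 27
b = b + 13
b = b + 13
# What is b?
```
Trace:
  b=27
  b=40
  b=53

Final answer: 53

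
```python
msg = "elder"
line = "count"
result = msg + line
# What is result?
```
Trace:
  msg='elder'
  msg='elder', line='count'
  msg='elder', line='count', result='eldercount'

Final answer: 'eldercount'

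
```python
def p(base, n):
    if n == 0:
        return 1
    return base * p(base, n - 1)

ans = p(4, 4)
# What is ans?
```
Call trace:
p(base=4, n=4)
  p(base=4, n=3)
    p(base=4, n=2)
      p(base=4, n=1)
        p(base=4, n=0)
        -> return 1
      -> return 4
    -> return 16
  -> return 64
-> return 256

Final answer: 256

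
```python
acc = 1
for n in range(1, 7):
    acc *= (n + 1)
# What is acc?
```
Trace:
  acc=1
  acc=2, n=1
  acc=6, n=2
  acc=24, n=3
  acc=120, n=4
  acc=720, n=5
  acc=5040, n=6

Final answer: 5040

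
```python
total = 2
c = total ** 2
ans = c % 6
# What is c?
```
Trace:
  total=2
  total=2, c=4
  total=2, c=4, ans=4

Final answer: 4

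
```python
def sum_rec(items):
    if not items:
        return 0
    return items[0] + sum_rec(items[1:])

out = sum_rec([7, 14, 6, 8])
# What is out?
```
Call trace:
sum_rec(items=[7, 14, 6, 8])
  sum_rec(items=[14, 6, 8])
    sum_rec(items=[6, 8])
      sum_rec(items=[8])
        sum_rec(items=[])
        -> return 0
      -> return 8
    -> return 14
  -> return 28
-> return 35

Final answer: 35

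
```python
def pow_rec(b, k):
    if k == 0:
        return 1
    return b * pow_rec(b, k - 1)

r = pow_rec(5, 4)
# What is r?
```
Call trace:
pow_rec(b=5, k=4)
  pow_rec(b=5, k=3)
    pow_rec(b=5, k=2)
      pow_rec(b=5, k=1)
        pow_rec(b=5, k=0)
        -> return 1
      -> return 5
    -> return 25
  -> return 125
-> return 625

Final answer: 625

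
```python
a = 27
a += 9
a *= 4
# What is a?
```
Trace:
  a=27
  a=36
  a=144

Final answer: 144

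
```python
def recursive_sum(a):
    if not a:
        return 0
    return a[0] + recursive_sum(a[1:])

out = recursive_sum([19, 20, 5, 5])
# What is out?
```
Call trace:
recursive_sum(a=[19, 20, 5, 5])
  recursive_sum(a=[20, 5, 5])
    recursive_sum(a=[5, 5])
      recursive_sum(a=[5])
        recursive_sum(a=[])
        -> return 0
      -> return 5
    -> return 10
  -> return 30
-> return 49

Final answer: 49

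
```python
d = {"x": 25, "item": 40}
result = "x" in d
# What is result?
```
Trace:
  d={'x': 25, 'item': 40}
  d={'x': 25, 'item': 40}, result=True

Final answer: True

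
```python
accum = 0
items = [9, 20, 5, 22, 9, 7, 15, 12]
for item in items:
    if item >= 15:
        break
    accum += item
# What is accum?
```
Trace:
  accum=0
  accum=9, item=9
  accum=9, item=20

Final answer: 9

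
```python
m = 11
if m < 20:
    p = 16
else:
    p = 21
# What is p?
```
Trace:
  m=11
  m=11, p=16

Final answer: 16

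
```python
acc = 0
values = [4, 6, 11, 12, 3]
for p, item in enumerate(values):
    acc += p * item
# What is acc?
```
Trace:
  acc=0
  acc=0, p=0, item=4
  acc=6, p=1, item=6
  acc=28, p=2, item=11
  acc=64, p=3, item=12
  acc=76, p=4, item=3

Final answer: 76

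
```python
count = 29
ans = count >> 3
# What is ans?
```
Trace:
  count=29
  count=29, ans=3

Final answer: 3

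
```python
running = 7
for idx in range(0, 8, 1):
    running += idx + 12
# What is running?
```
Trace:
  running=7
  running=19, idx=0
  running=32, idx=1
  running=46, idx=2
  running=61, idx=3
  running=77, idx=4
  running=94, idx=5
  running=112, idx=6
  running=131, idx=7

Final answer: 131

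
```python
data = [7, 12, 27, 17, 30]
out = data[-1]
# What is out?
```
Trace:
  data=[7, 12, 27, 17, 30]
  data=[7, 12, 27, 17, 30], out=30

Final answer: 30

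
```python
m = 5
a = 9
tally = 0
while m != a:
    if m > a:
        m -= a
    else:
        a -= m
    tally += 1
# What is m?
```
Trace:
  m=5
  m=5, a=9
  m=5, a=9, tally=0
  m=5, a=4, tally=1
  m=1, a=4, tally=2
  m=1, a=3, tally=3
  m=1, a=2, tally=4
  m=1, a=1, tally=5

Final answer: 1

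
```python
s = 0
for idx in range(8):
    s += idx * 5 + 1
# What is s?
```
Trace:
  s=0
  s=1, idx=0
  s=7, idx=1
  s=18, idx=2
  s=34, idx=3
  s=55, idx=4
  s=81, idx=5
  s=112, idx=6
  s=148, idx=7

Final answer: 148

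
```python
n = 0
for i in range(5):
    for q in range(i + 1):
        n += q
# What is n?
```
Trace:
  n=0
  n=0, i=0, q=0
  n=0, i=1, q=0
  n=1, i=1, q=1
  n=1, i=2, q=0
  n=2, i=2, q=1
  n=4, i=2, q=2
  n=4, i=3, q=0
  n=5, i=3, q=1
  n=7, i=3, q=2
  n=10, i=3, q=3
  n=10, i=4, q=0
  n=11, i=4, q=1
  n=13, i=4, q=2
  n=16, i=4, q=3
  n=20, i=4, q=4

Final answer: 20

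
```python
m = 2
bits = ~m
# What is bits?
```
Trace:
  m=2
  m=2, bits=-3

Final answer: -3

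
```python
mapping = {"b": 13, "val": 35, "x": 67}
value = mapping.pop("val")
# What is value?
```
Trace:
  mapping={'b': 13, 'val': 35, 'x': 67}
  mapping={'b': 13, 'x': 67}, value=35

Final answer: 35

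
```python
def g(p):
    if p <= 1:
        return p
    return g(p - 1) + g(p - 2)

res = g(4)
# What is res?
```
Call trace (a repeated sub-call is expanded the first time; later identical calls just restate its return value):
g(p=4)
  g(p=3)
    g(p=2)
      g(p=1)
      -> return 1
      g(p=0)
      -> return 0
    -> return 1
    g(p=1)
    -> return 1
  -> return 2
  g(p=2) -> return 1  (same call as traced above)
-> return 3

Final answer: 3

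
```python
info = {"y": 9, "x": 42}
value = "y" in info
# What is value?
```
Trace:
  info={'y': 9, 'x': 42}
  info={'y': 9, 'x': 42}, value=True

Final answer: True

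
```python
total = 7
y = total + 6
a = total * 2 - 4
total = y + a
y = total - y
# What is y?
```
Trace:
  total=7
  total=7, y=13
  total=7, y=13, a=10
  total=23, y=13, a=10
  total=23, y=10, a=10

Final answer: 10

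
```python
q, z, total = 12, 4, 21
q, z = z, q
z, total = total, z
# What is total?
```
Trace:
  q=12, z=4, total=21
  q=4, z=12, total=21
  q=4, z=21, total=12

Final answer: 12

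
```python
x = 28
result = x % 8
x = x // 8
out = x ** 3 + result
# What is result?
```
Trace:
  x=28
  x=28, result=4
  x=3, result=4
  x=3, result=4, out=31

Final answer: 4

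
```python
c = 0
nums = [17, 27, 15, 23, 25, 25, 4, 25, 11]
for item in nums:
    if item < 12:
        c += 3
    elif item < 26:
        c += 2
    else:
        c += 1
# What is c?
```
Trace:
  c=0
  c=2, item=17
  c=3, item=27
  c=5, item=15
  c=7, item=23
  c=9, item=25
  c=11, item=25
  c=14, item=4
  c=16, item=25
  c=19, item=11

Final answer: 19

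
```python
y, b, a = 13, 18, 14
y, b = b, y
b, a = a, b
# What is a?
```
Trace:
  y=13, b=18, a=14
  y=18, b=13, a=14
  y=18, b=14, a=13

Final answer: 13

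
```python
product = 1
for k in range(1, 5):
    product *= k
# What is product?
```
Trace:
  product=1
  product=1, k=1
  product=2, k=2
  product=6, k=3
  product=24, k=4

Final answer: 24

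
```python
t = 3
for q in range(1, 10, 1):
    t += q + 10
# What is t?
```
Trace:
  t=3
  t=14, q=1
  t=26, q=2
  t=39, q=3
  t=53, q=4
  t=68, q=5
  t=84, q=6
  t=101, q=7
  t=119, q=8
  t=138, q=9

Final answer: 138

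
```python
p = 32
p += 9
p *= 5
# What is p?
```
Trace:
  p=32
  p=41
  p=205

Final answer: 205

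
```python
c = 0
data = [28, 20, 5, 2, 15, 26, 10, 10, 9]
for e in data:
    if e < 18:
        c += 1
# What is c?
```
Trace:
  c=0
  c=0, e=28
  c=0, e=20
  c=1, e=5
  c=2, e=2
  c=3, e=15
  c=3, e=26
  c=4, e=10
  c=5, e=10
  c=6, e=9

Final answer: 6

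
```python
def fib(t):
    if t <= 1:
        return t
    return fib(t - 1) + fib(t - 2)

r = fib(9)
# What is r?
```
Call trace (a repeated sub-call is expanded the first time; later identical calls just restate its return value):
fib(t=9)
  fib(t=8)
    fib(t=7)
      fib(t=6)
        fib(t=5)
          fib(t=4)
            fib(t=3)
              fib(t=2)
                fib(t=1)
                -> return 1
                fib(t=0)
                -> return 0
              -> return 1
              fib(t=1)
              -> return 1
            -> return 2
            fib(t=2) -> return 1  (same call as traced above)
          -> return 3
          fib(t=3) -> return 2  (same call as traced above)
        -> return 5
        fib(t=4) -> return 3  (same call as traced above)
      -> return 8
      fib(t=5) -> return 5  (same call as traced above)
    -> return 13
    fib(t=6) -> return 8  (same call as traced above)
  -> return 21
  fib(t=7) -> return 13  (same call as traced above)
-> return 34

Final answer: 34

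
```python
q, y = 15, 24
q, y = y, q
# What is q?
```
Trace:
  q=15, y=24
  q=24, y=15

Final answer: 24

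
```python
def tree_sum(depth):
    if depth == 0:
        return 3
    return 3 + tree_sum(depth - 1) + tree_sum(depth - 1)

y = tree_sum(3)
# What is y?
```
Call trace (a repeated sub-call is expanded the first time; later identical calls just restate its return value):
tree_sum(depth=3)
  tree_sum(depth=2)
    tree_sum(depth=1)
      tree_sum(depth=0)
      -> return 3
      tree_sum(depth=0)
      -> return 3
    -> return 9
    tree_sum(depth=1) -> return 9  (same call as traced above)
  -> return 21
  tree_sum(depth=2) -> return 21  (same call as traced above)
-> return 45

Final answer: 45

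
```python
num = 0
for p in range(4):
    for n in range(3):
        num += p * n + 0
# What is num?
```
Trace:
  num=0
  num=0, p=0, n=0
  num=0, p=0, n=1
  num=0, p=0, n=2
  num=0, p=1, n=0
  num=1, p=1, n=1
  num=3, p=1, n=2
  num=3, p=2, n=0
  num=5, p=2, n=1
  num=9, p=2, n=2
  num=9, p=3, n=0
  num=12, p=3, n=1
  num=18, p=3, n=2

Final answer: 18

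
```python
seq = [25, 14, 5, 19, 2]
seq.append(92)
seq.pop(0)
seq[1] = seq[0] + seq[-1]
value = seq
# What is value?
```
Trace:
  seq=[25, 14, 5, 19, 2]
  seq=[25, 14, 5, 19, 2, 92]
  seq=[14, 5, 19, 2, 92]
  seq=[14, 106, 19, 2, 92]
  seq=[14, 106, 19, 2, 92], value=[14, 106, 19, 2, 92]

Final answer: [14, 106, 19, 2, 92]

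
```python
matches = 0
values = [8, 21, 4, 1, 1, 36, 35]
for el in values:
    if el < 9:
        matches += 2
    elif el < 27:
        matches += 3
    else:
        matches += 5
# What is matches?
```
Trace:
  matches=0
  matches=2, el=8
  matches=5, el=21
  matches=7, el=4
  matches=9, el=1
  matches=11, el=1
  matches=16, el=36
  matches=21, el=35

Final answer: 21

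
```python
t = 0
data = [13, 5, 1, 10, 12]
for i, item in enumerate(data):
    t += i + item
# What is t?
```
Trace:
  t=0
  t=13, i=0, item=13
  t=19, i=1, item=5
  t=22, i=2, item=1
  t=35, i=3, item=10
  t=51, i=4, item=12

Final answer: 51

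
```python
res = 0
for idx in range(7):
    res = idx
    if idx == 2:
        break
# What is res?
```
Trace:
  res=0
  res=0, idx=0
  res=1, idx=1
  res=2, idx=2

Final answer: 2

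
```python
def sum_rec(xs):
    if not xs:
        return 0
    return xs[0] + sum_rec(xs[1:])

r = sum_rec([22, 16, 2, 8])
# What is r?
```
Call trace:
sum_rec(xs=[22, 16, 2, 8])
  sum_rec(xs=[16, 2, 8])
    sum_rec(xs=[2, 8])
      sum_rec(xs=[8])
        sum_rec(xs=[])
        -> return 0
      -> return 8
    -> return 10
  -> return 26
-> return 48

Final answer: 48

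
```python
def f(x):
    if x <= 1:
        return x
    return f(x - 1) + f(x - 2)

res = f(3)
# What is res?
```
Call trace:
f(x=3)
  f(x=2)
    f(x=1)
    -> return 1
    f(x=0)
    -> return 0
  -> return 1
  f(x=1)
  -> return 1
-> return 2

Final answer: 2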